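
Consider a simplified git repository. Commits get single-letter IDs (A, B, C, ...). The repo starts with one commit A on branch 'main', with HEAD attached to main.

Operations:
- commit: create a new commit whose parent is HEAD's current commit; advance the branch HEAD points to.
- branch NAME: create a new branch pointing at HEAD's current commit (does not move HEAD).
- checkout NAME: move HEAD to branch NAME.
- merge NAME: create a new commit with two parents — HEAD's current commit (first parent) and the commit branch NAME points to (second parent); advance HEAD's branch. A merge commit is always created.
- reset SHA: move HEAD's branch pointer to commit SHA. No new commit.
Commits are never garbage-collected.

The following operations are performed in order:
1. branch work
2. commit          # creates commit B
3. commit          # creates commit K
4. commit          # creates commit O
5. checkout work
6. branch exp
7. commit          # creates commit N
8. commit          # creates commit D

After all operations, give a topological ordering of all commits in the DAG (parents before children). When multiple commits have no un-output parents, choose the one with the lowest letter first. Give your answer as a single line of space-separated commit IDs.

After op 1 (branch): HEAD=main@A [main=A work=A]
After op 2 (commit): HEAD=main@B [main=B work=A]
After op 3 (commit): HEAD=main@K [main=K work=A]
After op 4 (commit): HEAD=main@O [main=O work=A]
After op 5 (checkout): HEAD=work@A [main=O work=A]
After op 6 (branch): HEAD=work@A [exp=A main=O work=A]
After op 7 (commit): HEAD=work@N [exp=A main=O work=N]
After op 8 (commit): HEAD=work@D [exp=A main=O work=D]
commit A: parents=[]
commit B: parents=['A']
commit D: parents=['N']
commit K: parents=['B']
commit N: parents=['A']
commit O: parents=['K']

Answer: A B K N D O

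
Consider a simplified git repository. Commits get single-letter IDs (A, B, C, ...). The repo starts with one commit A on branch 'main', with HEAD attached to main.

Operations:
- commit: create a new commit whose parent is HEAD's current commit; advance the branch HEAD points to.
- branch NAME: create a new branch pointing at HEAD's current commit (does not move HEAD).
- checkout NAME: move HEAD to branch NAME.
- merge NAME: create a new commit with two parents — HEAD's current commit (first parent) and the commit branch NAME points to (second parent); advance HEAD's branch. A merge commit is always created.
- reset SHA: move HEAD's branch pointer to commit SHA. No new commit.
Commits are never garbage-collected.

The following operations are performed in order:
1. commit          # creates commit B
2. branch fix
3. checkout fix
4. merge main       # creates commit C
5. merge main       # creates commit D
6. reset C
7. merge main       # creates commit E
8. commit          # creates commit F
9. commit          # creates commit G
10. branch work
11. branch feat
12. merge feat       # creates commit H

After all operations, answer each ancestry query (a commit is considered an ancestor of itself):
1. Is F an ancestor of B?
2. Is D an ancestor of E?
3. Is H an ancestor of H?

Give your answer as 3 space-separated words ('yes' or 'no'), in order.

After op 1 (commit): HEAD=main@B [main=B]
After op 2 (branch): HEAD=main@B [fix=B main=B]
After op 3 (checkout): HEAD=fix@B [fix=B main=B]
After op 4 (merge): HEAD=fix@C [fix=C main=B]
After op 5 (merge): HEAD=fix@D [fix=D main=B]
After op 6 (reset): HEAD=fix@C [fix=C main=B]
After op 7 (merge): HEAD=fix@E [fix=E main=B]
After op 8 (commit): HEAD=fix@F [fix=F main=B]
After op 9 (commit): HEAD=fix@G [fix=G main=B]
After op 10 (branch): HEAD=fix@G [fix=G main=B work=G]
After op 11 (branch): HEAD=fix@G [feat=G fix=G main=B work=G]
After op 12 (merge): HEAD=fix@H [feat=G fix=H main=B work=G]
ancestors(B) = {A,B}; F in? no
ancestors(E) = {A,B,C,E}; D in? no
ancestors(H) = {A,B,C,E,F,G,H}; H in? yes

Answer: no no yes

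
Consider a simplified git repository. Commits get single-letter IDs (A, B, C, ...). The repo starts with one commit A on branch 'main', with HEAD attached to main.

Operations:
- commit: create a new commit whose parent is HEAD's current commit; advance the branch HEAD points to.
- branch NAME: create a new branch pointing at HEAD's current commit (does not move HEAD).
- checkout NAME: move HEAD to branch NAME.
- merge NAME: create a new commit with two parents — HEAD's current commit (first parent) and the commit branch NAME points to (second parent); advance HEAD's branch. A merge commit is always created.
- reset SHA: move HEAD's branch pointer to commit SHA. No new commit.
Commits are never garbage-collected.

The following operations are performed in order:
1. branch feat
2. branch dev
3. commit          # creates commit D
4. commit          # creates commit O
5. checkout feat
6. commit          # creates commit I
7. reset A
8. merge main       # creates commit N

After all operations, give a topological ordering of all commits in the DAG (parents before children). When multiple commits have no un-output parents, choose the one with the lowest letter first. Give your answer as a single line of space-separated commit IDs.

After op 1 (branch): HEAD=main@A [feat=A main=A]
After op 2 (branch): HEAD=main@A [dev=A feat=A main=A]
After op 3 (commit): HEAD=main@D [dev=A feat=A main=D]
After op 4 (commit): HEAD=main@O [dev=A feat=A main=O]
After op 5 (checkout): HEAD=feat@A [dev=A feat=A main=O]
After op 6 (commit): HEAD=feat@I [dev=A feat=I main=O]
After op 7 (reset): HEAD=feat@A [dev=A feat=A main=O]
After op 8 (merge): HEAD=feat@N [dev=A feat=N main=O]
commit A: parents=[]
commit D: parents=['A']
commit I: parents=['A']
commit N: parents=['A', 'O']
commit O: parents=['D']

Answer: A D I O N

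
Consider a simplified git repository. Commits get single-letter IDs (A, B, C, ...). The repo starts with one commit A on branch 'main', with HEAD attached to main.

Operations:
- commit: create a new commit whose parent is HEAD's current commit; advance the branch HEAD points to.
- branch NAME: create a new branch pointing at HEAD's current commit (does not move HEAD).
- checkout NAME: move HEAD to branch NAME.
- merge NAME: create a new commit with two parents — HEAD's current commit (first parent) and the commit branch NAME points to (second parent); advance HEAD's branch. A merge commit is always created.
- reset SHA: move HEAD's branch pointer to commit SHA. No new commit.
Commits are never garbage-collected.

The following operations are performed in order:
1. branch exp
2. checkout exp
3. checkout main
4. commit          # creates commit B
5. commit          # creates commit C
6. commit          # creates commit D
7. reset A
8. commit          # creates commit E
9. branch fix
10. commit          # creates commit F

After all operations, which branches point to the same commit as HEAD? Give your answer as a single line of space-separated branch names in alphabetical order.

After op 1 (branch): HEAD=main@A [exp=A main=A]
After op 2 (checkout): HEAD=exp@A [exp=A main=A]
After op 3 (checkout): HEAD=main@A [exp=A main=A]
After op 4 (commit): HEAD=main@B [exp=A main=B]
After op 5 (commit): HEAD=main@C [exp=A main=C]
After op 6 (commit): HEAD=main@D [exp=A main=D]
After op 7 (reset): HEAD=main@A [exp=A main=A]
After op 8 (commit): HEAD=main@E [exp=A main=E]
After op 9 (branch): HEAD=main@E [exp=A fix=E main=E]
After op 10 (commit): HEAD=main@F [exp=A fix=E main=F]

Answer: main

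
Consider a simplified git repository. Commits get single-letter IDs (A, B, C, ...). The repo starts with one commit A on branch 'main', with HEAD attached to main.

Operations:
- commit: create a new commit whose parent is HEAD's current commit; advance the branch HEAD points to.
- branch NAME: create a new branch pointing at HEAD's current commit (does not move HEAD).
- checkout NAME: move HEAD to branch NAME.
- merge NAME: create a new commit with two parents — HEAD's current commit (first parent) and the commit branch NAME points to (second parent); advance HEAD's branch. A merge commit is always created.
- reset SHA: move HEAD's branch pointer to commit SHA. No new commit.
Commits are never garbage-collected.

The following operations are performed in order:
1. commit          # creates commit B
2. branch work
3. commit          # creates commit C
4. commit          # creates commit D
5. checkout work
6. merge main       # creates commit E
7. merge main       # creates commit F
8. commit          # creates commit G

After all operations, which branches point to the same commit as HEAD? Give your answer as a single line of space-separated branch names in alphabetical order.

After op 1 (commit): HEAD=main@B [main=B]
After op 2 (branch): HEAD=main@B [main=B work=B]
After op 3 (commit): HEAD=main@C [main=C work=B]
After op 4 (commit): HEAD=main@D [main=D work=B]
After op 5 (checkout): HEAD=work@B [main=D work=B]
After op 6 (merge): HEAD=work@E [main=D work=E]
After op 7 (merge): HEAD=work@F [main=D work=F]
After op 8 (commit): HEAD=work@G [main=D work=G]

Answer: work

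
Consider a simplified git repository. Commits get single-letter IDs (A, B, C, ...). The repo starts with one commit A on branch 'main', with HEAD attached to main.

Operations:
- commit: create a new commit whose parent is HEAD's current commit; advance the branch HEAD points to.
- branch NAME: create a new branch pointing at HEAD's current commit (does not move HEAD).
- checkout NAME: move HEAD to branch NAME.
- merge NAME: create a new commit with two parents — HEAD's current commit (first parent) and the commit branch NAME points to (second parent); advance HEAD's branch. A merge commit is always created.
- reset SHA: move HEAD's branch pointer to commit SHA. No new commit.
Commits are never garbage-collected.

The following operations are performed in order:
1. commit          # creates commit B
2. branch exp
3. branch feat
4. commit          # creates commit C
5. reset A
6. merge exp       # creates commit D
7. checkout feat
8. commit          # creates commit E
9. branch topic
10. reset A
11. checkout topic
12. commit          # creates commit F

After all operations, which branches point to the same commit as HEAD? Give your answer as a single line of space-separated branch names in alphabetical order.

Answer: topic

Derivation:
After op 1 (commit): HEAD=main@B [main=B]
After op 2 (branch): HEAD=main@B [exp=B main=B]
After op 3 (branch): HEAD=main@B [exp=B feat=B main=B]
After op 4 (commit): HEAD=main@C [exp=B feat=B main=C]
After op 5 (reset): HEAD=main@A [exp=B feat=B main=A]
After op 6 (merge): HEAD=main@D [exp=B feat=B main=D]
After op 7 (checkout): HEAD=feat@B [exp=B feat=B main=D]
After op 8 (commit): HEAD=feat@E [exp=B feat=E main=D]
After op 9 (branch): HEAD=feat@E [exp=B feat=E main=D topic=E]
After op 10 (reset): HEAD=feat@A [exp=B feat=A main=D topic=E]
After op 11 (checkout): HEAD=topic@E [exp=B feat=A main=D topic=E]
After op 12 (commit): HEAD=topic@F [exp=B feat=A main=D topic=F]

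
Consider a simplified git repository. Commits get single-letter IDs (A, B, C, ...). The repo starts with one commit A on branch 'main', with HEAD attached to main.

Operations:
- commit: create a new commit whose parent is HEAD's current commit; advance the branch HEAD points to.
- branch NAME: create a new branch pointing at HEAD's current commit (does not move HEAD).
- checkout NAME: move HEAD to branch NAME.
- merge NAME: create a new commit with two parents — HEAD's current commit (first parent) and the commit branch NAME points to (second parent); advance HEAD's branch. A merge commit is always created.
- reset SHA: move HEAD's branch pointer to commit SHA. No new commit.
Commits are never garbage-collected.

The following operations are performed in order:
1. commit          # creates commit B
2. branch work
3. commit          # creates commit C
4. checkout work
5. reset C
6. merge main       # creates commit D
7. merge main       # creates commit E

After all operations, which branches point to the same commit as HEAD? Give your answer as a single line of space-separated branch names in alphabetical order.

After op 1 (commit): HEAD=main@B [main=B]
After op 2 (branch): HEAD=main@B [main=B work=B]
After op 3 (commit): HEAD=main@C [main=C work=B]
After op 4 (checkout): HEAD=work@B [main=C work=B]
After op 5 (reset): HEAD=work@C [main=C work=C]
After op 6 (merge): HEAD=work@D [main=C work=D]
After op 7 (merge): HEAD=work@E [main=C work=E]

Answer: work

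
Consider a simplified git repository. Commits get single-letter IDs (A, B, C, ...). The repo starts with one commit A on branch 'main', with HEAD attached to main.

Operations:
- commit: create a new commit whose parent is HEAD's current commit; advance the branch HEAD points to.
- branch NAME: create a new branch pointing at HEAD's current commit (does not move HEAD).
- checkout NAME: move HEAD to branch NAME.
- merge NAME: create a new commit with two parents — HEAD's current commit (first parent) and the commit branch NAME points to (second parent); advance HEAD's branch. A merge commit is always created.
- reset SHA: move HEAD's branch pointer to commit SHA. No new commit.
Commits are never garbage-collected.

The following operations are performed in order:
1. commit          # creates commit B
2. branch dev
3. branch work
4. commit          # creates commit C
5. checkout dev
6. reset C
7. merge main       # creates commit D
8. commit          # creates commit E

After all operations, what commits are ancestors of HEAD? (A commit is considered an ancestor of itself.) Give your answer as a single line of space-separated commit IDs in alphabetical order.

After op 1 (commit): HEAD=main@B [main=B]
After op 2 (branch): HEAD=main@B [dev=B main=B]
After op 3 (branch): HEAD=main@B [dev=B main=B work=B]
After op 4 (commit): HEAD=main@C [dev=B main=C work=B]
After op 5 (checkout): HEAD=dev@B [dev=B main=C work=B]
After op 6 (reset): HEAD=dev@C [dev=C main=C work=B]
After op 7 (merge): HEAD=dev@D [dev=D main=C work=B]
After op 8 (commit): HEAD=dev@E [dev=E main=C work=B]

Answer: A B C D E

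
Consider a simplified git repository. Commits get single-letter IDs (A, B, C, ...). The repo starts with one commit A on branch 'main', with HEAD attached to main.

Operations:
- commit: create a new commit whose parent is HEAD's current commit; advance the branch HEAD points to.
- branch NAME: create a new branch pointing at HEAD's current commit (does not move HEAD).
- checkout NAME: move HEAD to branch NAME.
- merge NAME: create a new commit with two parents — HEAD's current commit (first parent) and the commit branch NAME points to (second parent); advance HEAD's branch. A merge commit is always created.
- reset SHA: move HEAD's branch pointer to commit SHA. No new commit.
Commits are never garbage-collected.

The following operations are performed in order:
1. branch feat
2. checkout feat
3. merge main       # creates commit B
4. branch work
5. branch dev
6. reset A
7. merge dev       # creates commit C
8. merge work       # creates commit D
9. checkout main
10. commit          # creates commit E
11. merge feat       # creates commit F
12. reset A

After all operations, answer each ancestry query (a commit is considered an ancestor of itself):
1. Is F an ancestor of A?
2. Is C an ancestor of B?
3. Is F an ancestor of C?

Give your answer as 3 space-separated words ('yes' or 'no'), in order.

After op 1 (branch): HEAD=main@A [feat=A main=A]
After op 2 (checkout): HEAD=feat@A [feat=A main=A]
After op 3 (merge): HEAD=feat@B [feat=B main=A]
After op 4 (branch): HEAD=feat@B [feat=B main=A work=B]
After op 5 (branch): HEAD=feat@B [dev=B feat=B main=A work=B]
After op 6 (reset): HEAD=feat@A [dev=B feat=A main=A work=B]
After op 7 (merge): HEAD=feat@C [dev=B feat=C main=A work=B]
After op 8 (merge): HEAD=feat@D [dev=B feat=D main=A work=B]
After op 9 (checkout): HEAD=main@A [dev=B feat=D main=A work=B]
After op 10 (commit): HEAD=main@E [dev=B feat=D main=E work=B]
After op 11 (merge): HEAD=main@F [dev=B feat=D main=F work=B]
After op 12 (reset): HEAD=main@A [dev=B feat=D main=A work=B]
ancestors(A) = {A}; F in? no
ancestors(B) = {A,B}; C in? no
ancestors(C) = {A,B,C}; F in? no

Answer: no no no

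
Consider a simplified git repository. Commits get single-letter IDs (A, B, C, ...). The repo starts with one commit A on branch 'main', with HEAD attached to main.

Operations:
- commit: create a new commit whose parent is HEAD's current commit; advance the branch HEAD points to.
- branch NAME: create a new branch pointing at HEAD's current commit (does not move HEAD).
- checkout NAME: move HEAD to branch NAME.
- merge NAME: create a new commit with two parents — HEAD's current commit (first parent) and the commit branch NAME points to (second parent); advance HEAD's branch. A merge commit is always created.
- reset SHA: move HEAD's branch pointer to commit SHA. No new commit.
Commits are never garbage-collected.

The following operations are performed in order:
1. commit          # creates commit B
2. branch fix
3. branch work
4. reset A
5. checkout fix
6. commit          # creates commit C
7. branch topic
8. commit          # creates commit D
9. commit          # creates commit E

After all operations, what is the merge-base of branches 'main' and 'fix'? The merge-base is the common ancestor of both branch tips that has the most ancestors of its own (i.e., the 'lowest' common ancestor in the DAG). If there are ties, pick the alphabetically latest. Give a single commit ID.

After op 1 (commit): HEAD=main@B [main=B]
After op 2 (branch): HEAD=main@B [fix=B main=B]
After op 3 (branch): HEAD=main@B [fix=B main=B work=B]
After op 4 (reset): HEAD=main@A [fix=B main=A work=B]
After op 5 (checkout): HEAD=fix@B [fix=B main=A work=B]
After op 6 (commit): HEAD=fix@C [fix=C main=A work=B]
After op 7 (branch): HEAD=fix@C [fix=C main=A topic=C work=B]
After op 8 (commit): HEAD=fix@D [fix=D main=A topic=C work=B]
After op 9 (commit): HEAD=fix@E [fix=E main=A topic=C work=B]
ancestors(main=A): ['A']
ancestors(fix=E): ['A', 'B', 'C', 'D', 'E']
common: ['A']

Answer: A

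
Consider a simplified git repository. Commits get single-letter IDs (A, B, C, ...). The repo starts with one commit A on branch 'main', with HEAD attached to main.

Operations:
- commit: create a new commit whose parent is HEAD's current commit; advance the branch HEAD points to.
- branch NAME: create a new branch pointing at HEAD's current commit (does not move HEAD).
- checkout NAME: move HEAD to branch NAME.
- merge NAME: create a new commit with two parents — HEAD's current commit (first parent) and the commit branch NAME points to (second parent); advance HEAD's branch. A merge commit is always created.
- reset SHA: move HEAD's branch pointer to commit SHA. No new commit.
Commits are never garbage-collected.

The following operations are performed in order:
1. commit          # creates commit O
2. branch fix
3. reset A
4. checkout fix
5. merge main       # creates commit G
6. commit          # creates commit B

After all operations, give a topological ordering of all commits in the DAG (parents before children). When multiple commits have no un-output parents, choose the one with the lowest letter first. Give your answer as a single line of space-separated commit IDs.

After op 1 (commit): HEAD=main@O [main=O]
After op 2 (branch): HEAD=main@O [fix=O main=O]
After op 3 (reset): HEAD=main@A [fix=O main=A]
After op 4 (checkout): HEAD=fix@O [fix=O main=A]
After op 5 (merge): HEAD=fix@G [fix=G main=A]
After op 6 (commit): HEAD=fix@B [fix=B main=A]
commit A: parents=[]
commit B: parents=['G']
commit G: parents=['O', 'A']
commit O: parents=['A']

Answer: A O G B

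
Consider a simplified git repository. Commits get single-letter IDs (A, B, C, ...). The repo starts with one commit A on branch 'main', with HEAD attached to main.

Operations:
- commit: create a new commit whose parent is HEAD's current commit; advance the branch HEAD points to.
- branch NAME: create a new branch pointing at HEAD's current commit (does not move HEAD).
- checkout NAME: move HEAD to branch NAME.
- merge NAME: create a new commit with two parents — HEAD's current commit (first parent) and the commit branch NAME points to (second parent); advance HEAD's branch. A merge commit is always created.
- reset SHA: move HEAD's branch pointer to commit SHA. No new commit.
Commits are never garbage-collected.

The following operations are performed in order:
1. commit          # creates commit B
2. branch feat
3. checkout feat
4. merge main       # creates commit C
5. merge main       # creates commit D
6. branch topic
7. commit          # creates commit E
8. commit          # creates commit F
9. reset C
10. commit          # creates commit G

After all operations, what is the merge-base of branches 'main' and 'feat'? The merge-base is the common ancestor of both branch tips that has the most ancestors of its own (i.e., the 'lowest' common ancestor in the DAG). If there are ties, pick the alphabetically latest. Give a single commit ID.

Answer: B

Derivation:
After op 1 (commit): HEAD=main@B [main=B]
After op 2 (branch): HEAD=main@B [feat=B main=B]
After op 3 (checkout): HEAD=feat@B [feat=B main=B]
After op 4 (merge): HEAD=feat@C [feat=C main=B]
After op 5 (merge): HEAD=feat@D [feat=D main=B]
After op 6 (branch): HEAD=feat@D [feat=D main=B topic=D]
After op 7 (commit): HEAD=feat@E [feat=E main=B topic=D]
After op 8 (commit): HEAD=feat@F [feat=F main=B topic=D]
After op 9 (reset): HEAD=feat@C [feat=C main=B topic=D]
After op 10 (commit): HEAD=feat@G [feat=G main=B topic=D]
ancestors(main=B): ['A', 'B']
ancestors(feat=G): ['A', 'B', 'C', 'G']
common: ['A', 'B']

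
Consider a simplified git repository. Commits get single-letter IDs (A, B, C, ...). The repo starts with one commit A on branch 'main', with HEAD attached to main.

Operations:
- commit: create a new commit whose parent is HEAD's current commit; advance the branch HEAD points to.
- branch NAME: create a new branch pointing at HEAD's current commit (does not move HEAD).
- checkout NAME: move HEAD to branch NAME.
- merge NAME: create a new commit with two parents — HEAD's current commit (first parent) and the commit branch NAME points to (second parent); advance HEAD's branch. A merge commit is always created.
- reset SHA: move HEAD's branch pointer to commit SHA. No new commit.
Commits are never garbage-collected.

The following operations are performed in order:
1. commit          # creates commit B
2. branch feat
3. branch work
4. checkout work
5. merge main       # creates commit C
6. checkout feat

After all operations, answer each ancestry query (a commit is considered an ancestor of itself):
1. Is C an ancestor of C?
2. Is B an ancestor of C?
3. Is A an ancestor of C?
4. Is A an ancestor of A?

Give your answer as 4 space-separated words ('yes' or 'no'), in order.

After op 1 (commit): HEAD=main@B [main=B]
After op 2 (branch): HEAD=main@B [feat=B main=B]
After op 3 (branch): HEAD=main@B [feat=B main=B work=B]
After op 4 (checkout): HEAD=work@B [feat=B main=B work=B]
After op 5 (merge): HEAD=work@C [feat=B main=B work=C]
After op 6 (checkout): HEAD=feat@B [feat=B main=B work=C]
ancestors(C) = {A,B,C}; C in? yes
ancestors(C) = {A,B,C}; B in? yes
ancestors(C) = {A,B,C}; A in? yes
ancestors(A) = {A}; A in? yes

Answer: yes yes yes yes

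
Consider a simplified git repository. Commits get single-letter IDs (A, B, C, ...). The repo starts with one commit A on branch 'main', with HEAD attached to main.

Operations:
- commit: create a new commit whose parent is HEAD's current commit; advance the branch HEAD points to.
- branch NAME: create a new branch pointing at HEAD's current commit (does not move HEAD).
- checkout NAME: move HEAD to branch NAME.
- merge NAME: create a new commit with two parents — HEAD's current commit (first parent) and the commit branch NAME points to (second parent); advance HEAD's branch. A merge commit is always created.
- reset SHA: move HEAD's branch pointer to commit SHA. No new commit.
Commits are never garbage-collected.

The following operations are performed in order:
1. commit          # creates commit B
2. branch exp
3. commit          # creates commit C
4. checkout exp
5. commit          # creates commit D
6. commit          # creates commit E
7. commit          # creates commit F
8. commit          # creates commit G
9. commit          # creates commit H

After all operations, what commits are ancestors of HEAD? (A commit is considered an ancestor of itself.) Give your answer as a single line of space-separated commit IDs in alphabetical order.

After op 1 (commit): HEAD=main@B [main=B]
After op 2 (branch): HEAD=main@B [exp=B main=B]
After op 3 (commit): HEAD=main@C [exp=B main=C]
After op 4 (checkout): HEAD=exp@B [exp=B main=C]
After op 5 (commit): HEAD=exp@D [exp=D main=C]
After op 6 (commit): HEAD=exp@E [exp=E main=C]
After op 7 (commit): HEAD=exp@F [exp=F main=C]
After op 8 (commit): HEAD=exp@G [exp=G main=C]
After op 9 (commit): HEAD=exp@H [exp=H main=C]

Answer: A B D E F G H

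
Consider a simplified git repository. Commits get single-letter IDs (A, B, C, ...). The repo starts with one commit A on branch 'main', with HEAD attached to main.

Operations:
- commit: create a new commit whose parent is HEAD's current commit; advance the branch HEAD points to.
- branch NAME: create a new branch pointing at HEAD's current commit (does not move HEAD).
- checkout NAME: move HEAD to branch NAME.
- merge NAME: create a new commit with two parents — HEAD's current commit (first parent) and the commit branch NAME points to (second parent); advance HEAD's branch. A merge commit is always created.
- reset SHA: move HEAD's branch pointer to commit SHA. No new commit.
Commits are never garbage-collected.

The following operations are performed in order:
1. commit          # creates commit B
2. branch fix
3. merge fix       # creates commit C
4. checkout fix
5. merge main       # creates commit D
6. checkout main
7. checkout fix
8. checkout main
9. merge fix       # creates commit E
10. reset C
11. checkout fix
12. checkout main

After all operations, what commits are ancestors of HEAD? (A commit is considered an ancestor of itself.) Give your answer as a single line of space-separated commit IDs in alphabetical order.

After op 1 (commit): HEAD=main@B [main=B]
After op 2 (branch): HEAD=main@B [fix=B main=B]
After op 3 (merge): HEAD=main@C [fix=B main=C]
After op 4 (checkout): HEAD=fix@B [fix=B main=C]
After op 5 (merge): HEAD=fix@D [fix=D main=C]
After op 6 (checkout): HEAD=main@C [fix=D main=C]
After op 7 (checkout): HEAD=fix@D [fix=D main=C]
After op 8 (checkout): HEAD=main@C [fix=D main=C]
After op 9 (merge): HEAD=main@E [fix=D main=E]
After op 10 (reset): HEAD=main@C [fix=D main=C]
After op 11 (checkout): HEAD=fix@D [fix=D main=C]
After op 12 (checkout): HEAD=main@C [fix=D main=C]

Answer: A B C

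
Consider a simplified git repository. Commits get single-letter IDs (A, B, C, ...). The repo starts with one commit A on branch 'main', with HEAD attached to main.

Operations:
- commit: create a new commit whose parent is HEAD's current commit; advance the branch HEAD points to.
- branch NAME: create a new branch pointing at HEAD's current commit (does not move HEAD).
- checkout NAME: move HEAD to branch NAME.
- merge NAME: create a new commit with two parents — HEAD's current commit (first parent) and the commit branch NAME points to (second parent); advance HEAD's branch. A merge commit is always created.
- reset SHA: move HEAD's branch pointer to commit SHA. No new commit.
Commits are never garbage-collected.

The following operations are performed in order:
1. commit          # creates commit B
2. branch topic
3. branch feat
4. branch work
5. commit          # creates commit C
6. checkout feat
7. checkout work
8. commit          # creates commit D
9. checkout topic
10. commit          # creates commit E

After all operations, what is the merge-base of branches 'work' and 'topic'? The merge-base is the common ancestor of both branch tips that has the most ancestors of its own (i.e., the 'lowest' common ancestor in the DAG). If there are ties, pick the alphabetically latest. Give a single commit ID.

After op 1 (commit): HEAD=main@B [main=B]
After op 2 (branch): HEAD=main@B [main=B topic=B]
After op 3 (branch): HEAD=main@B [feat=B main=B topic=B]
After op 4 (branch): HEAD=main@B [feat=B main=B topic=B work=B]
After op 5 (commit): HEAD=main@C [feat=B main=C topic=B work=B]
After op 6 (checkout): HEAD=feat@B [feat=B main=C topic=B work=B]
After op 7 (checkout): HEAD=work@B [feat=B main=C topic=B work=B]
After op 8 (commit): HEAD=work@D [feat=B main=C topic=B work=D]
After op 9 (checkout): HEAD=topic@B [feat=B main=C topic=B work=D]
After op 10 (commit): HEAD=topic@E [feat=B main=C topic=E work=D]
ancestors(work=D): ['A', 'B', 'D']
ancestors(topic=E): ['A', 'B', 'E']
common: ['A', 'B']

Answer: B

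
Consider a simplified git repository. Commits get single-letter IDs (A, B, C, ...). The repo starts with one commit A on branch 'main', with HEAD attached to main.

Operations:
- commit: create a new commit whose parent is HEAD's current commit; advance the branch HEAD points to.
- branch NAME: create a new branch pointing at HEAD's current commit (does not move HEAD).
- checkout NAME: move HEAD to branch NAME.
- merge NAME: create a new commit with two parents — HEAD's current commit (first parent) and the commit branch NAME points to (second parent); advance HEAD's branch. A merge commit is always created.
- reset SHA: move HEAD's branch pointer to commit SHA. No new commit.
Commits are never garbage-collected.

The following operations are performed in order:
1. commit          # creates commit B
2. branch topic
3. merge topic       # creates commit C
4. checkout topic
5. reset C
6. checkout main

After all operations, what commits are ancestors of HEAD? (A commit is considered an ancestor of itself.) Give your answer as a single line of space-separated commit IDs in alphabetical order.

After op 1 (commit): HEAD=main@B [main=B]
After op 2 (branch): HEAD=main@B [main=B topic=B]
After op 3 (merge): HEAD=main@C [main=C topic=B]
After op 4 (checkout): HEAD=topic@B [main=C topic=B]
After op 5 (reset): HEAD=topic@C [main=C topic=C]
After op 6 (checkout): HEAD=main@C [main=C topic=C]

Answer: A B C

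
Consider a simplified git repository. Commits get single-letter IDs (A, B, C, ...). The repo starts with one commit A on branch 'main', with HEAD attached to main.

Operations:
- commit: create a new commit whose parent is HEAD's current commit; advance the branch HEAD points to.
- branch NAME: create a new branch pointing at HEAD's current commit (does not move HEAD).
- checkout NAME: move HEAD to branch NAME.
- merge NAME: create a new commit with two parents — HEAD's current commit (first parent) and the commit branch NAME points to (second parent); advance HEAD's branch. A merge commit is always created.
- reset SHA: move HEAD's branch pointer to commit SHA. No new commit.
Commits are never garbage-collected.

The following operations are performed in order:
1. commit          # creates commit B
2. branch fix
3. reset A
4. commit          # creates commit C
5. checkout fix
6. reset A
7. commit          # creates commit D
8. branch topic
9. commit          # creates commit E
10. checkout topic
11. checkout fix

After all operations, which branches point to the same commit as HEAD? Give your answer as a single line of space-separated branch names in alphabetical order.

Answer: fix

Derivation:
After op 1 (commit): HEAD=main@B [main=B]
After op 2 (branch): HEAD=main@B [fix=B main=B]
After op 3 (reset): HEAD=main@A [fix=B main=A]
After op 4 (commit): HEAD=main@C [fix=B main=C]
After op 5 (checkout): HEAD=fix@B [fix=B main=C]
After op 6 (reset): HEAD=fix@A [fix=A main=C]
After op 7 (commit): HEAD=fix@D [fix=D main=C]
After op 8 (branch): HEAD=fix@D [fix=D main=C topic=D]
After op 9 (commit): HEAD=fix@E [fix=E main=C topic=D]
After op 10 (checkout): HEAD=topic@D [fix=E main=C topic=D]
After op 11 (checkout): HEAD=fix@E [fix=E main=C topic=D]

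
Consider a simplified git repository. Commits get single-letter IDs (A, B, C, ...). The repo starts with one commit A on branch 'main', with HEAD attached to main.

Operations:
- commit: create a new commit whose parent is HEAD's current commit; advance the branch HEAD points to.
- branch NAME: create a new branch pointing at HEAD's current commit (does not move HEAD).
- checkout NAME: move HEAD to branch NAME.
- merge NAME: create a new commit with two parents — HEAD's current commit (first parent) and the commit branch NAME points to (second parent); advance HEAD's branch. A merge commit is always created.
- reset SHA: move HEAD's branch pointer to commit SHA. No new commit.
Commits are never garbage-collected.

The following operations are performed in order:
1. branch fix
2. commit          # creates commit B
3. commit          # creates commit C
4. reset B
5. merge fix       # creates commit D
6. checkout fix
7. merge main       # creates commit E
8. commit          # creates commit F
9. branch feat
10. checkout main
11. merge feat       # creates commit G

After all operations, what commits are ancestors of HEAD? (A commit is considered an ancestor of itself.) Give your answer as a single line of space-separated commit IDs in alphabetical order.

Answer: A B D E F G

Derivation:
After op 1 (branch): HEAD=main@A [fix=A main=A]
After op 2 (commit): HEAD=main@B [fix=A main=B]
After op 3 (commit): HEAD=main@C [fix=A main=C]
After op 4 (reset): HEAD=main@B [fix=A main=B]
After op 5 (merge): HEAD=main@D [fix=A main=D]
After op 6 (checkout): HEAD=fix@A [fix=A main=D]
After op 7 (merge): HEAD=fix@E [fix=E main=D]
After op 8 (commit): HEAD=fix@F [fix=F main=D]
After op 9 (branch): HEAD=fix@F [feat=F fix=F main=D]
After op 10 (checkout): HEAD=main@D [feat=F fix=F main=D]
After op 11 (merge): HEAD=main@G [feat=F fix=F main=G]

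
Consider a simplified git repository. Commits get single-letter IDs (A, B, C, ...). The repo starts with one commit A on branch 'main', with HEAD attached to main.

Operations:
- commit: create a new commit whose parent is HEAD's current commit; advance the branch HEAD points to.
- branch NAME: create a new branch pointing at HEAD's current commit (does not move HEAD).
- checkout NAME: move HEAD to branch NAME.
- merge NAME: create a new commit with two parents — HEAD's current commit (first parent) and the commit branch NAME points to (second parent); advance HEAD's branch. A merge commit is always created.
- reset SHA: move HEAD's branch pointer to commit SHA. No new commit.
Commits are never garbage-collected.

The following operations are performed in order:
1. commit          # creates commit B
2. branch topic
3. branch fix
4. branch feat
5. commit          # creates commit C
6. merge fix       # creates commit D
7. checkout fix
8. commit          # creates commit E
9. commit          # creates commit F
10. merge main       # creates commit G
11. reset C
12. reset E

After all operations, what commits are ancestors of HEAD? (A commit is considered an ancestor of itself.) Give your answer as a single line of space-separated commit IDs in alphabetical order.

Answer: A B E

Derivation:
After op 1 (commit): HEAD=main@B [main=B]
After op 2 (branch): HEAD=main@B [main=B topic=B]
After op 3 (branch): HEAD=main@B [fix=B main=B topic=B]
After op 4 (branch): HEAD=main@B [feat=B fix=B main=B topic=B]
After op 5 (commit): HEAD=main@C [feat=B fix=B main=C topic=B]
After op 6 (merge): HEAD=main@D [feat=B fix=B main=D topic=B]
After op 7 (checkout): HEAD=fix@B [feat=B fix=B main=D topic=B]
After op 8 (commit): HEAD=fix@E [feat=B fix=E main=D topic=B]
After op 9 (commit): HEAD=fix@F [feat=B fix=F main=D topic=B]
After op 10 (merge): HEAD=fix@G [feat=B fix=G main=D topic=B]
After op 11 (reset): HEAD=fix@C [feat=B fix=C main=D topic=B]
After op 12 (reset): HEAD=fix@E [feat=B fix=E main=D topic=B]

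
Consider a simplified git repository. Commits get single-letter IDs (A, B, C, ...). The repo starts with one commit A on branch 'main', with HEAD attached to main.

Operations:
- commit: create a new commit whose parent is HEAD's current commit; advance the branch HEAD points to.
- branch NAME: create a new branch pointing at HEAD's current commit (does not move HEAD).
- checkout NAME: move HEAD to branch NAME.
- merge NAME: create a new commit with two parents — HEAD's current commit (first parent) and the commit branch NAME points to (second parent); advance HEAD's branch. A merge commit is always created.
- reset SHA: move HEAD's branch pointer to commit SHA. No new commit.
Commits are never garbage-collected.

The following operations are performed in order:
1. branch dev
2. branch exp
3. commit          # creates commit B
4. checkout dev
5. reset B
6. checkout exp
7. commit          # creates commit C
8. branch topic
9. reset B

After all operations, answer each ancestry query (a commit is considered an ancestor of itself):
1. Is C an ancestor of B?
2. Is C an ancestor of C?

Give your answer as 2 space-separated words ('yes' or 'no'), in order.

After op 1 (branch): HEAD=main@A [dev=A main=A]
After op 2 (branch): HEAD=main@A [dev=A exp=A main=A]
After op 3 (commit): HEAD=main@B [dev=A exp=A main=B]
After op 4 (checkout): HEAD=dev@A [dev=A exp=A main=B]
After op 5 (reset): HEAD=dev@B [dev=B exp=A main=B]
After op 6 (checkout): HEAD=exp@A [dev=B exp=A main=B]
After op 7 (commit): HEAD=exp@C [dev=B exp=C main=B]
After op 8 (branch): HEAD=exp@C [dev=B exp=C main=B topic=C]
After op 9 (reset): HEAD=exp@B [dev=B exp=B main=B topic=C]
ancestors(B) = {A,B}; C in? no
ancestors(C) = {A,C}; C in? yes

Answer: no yes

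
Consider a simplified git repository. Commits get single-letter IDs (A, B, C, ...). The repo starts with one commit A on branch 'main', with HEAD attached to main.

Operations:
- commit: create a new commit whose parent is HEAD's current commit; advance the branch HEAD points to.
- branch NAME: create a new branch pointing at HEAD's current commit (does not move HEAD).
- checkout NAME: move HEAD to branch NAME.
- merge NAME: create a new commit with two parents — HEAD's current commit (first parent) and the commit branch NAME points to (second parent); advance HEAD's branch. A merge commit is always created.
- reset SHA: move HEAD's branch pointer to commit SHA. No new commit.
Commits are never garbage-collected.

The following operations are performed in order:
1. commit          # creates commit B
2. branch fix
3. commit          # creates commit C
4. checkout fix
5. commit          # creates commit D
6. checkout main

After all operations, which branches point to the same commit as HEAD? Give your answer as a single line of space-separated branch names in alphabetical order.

After op 1 (commit): HEAD=main@B [main=B]
After op 2 (branch): HEAD=main@B [fix=B main=B]
After op 3 (commit): HEAD=main@C [fix=B main=C]
After op 4 (checkout): HEAD=fix@B [fix=B main=C]
After op 5 (commit): HEAD=fix@D [fix=D main=C]
After op 6 (checkout): HEAD=main@C [fix=D main=C]

Answer: main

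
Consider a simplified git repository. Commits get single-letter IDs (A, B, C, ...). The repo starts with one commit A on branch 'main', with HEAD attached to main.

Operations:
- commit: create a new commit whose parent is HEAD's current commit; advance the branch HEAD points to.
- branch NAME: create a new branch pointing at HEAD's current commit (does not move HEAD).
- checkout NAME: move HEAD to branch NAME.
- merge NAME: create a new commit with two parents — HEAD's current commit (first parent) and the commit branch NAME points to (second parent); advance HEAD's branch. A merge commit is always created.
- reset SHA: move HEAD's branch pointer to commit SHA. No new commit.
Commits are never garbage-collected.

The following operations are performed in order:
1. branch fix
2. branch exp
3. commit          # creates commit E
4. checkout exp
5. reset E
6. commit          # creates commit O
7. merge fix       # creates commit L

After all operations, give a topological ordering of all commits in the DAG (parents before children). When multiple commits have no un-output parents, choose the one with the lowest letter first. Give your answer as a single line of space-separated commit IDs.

Answer: A E O L

Derivation:
After op 1 (branch): HEAD=main@A [fix=A main=A]
After op 2 (branch): HEAD=main@A [exp=A fix=A main=A]
After op 3 (commit): HEAD=main@E [exp=A fix=A main=E]
After op 4 (checkout): HEAD=exp@A [exp=A fix=A main=E]
After op 5 (reset): HEAD=exp@E [exp=E fix=A main=E]
After op 6 (commit): HEAD=exp@O [exp=O fix=A main=E]
After op 7 (merge): HEAD=exp@L [exp=L fix=A main=E]
commit A: parents=[]
commit E: parents=['A']
commit L: parents=['O', 'A']
commit O: parents=['E']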